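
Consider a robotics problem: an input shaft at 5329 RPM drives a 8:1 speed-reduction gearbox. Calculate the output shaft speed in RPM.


omega_out = omega_in / N = 5329 / 8 = 666.1250

666.1250 RPM


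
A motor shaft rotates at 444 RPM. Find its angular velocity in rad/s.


omega = 444 * 2*pi/60 = 46.4956

46.4956 rad/s


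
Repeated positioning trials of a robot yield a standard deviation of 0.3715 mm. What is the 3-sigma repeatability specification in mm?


repeatability = 3*sigma = 3*0.3715 = 1.1145

1.1145 mm


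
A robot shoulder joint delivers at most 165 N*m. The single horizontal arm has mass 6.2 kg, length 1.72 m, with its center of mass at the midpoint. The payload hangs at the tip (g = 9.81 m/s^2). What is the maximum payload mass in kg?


tau_arm = m_arm*g*(L/2) = 6.2*9.81*1.72/2 = 52.3069 N*m
tau_payload = tau_max - tau_arm = 165 - 52.3069 = 112.6931
m_payload = tau_payload / (g*L) = 112.6931 / (9.81*1.72) = 6.6788

6.6788 kg


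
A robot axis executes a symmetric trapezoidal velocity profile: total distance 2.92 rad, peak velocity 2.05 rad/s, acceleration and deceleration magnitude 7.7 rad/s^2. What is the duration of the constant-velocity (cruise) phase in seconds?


t_acc = v/a = 0.266234 s, d_acc = v^2/(2a) = 0.272890 rad each
d_cruise = 2.92 - 2*0.272890 = 2.374220 rad
t_cruise = d_cruise/v = 2.374220/2.05 = 1.1582

1.1582 s


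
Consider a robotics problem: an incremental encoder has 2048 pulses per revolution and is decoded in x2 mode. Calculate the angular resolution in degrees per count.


resolution = 360 / (PPR * 2) = 360 / 4096 = 0.0879

0.0879 degrees


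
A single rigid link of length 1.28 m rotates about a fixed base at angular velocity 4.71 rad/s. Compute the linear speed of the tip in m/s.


v = L*omega = 1.28 * 4.71 = 6.0288

6.0288 m/s


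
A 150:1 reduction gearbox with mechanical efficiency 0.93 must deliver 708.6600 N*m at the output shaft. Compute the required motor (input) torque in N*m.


tau_in = tau_out / (N * eta) = 708.6600 / (150 * 0.93) = 5.0800

5.0800 N*m


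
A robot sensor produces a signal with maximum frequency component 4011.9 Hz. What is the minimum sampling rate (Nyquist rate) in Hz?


f_s,min = 2*f_max = 2*4011.9 = 8023.8000

8023.8000 Hz


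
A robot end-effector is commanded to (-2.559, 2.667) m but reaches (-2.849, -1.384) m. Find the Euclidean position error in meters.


dx = -2.849 - (-2.559) = -0.2900, dy = -1.384 - (2.667) = -4.0510
err = sqrt(0.084100 + 16.410601) = 4.0614

4.0614 m


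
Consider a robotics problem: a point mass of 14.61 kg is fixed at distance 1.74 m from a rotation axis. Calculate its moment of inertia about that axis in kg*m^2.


I = m*r^2 = 14.61*1.74^2 = 44.2332

44.2332 kg*m^2


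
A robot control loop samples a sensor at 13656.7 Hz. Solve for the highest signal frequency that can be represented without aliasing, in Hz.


f_max = f_s/2 = 13656.7/2 = 6828.3500

6828.3500 Hz


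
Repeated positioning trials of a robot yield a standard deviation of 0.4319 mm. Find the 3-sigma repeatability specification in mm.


repeatability = 3*sigma = 3*0.4319 = 1.2957

1.2957 mm


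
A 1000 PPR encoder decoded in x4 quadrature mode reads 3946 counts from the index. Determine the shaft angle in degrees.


angle = counts * 360 / (PPR*4) = 3946 * 360 / 4000 = 355.1400

355.1400 degrees


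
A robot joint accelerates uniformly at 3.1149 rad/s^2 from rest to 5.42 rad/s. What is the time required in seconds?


t = delta_omega / alpha = 5.42 / 3.1149 = 1.7400

1.7400 s


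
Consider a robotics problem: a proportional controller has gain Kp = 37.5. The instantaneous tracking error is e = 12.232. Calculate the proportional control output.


u_P = Kp * e = 37.5 * 12.232 = 458.7000

458.7000


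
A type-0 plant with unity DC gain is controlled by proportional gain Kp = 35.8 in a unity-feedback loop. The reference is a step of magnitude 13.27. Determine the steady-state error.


e_ss = R/(1 + Kp) = 13.27/(1 + 35.8) = 13.27/36.8000 = 0.3606

0.3606


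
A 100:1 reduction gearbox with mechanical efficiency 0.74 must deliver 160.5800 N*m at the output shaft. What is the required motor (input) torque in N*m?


tau_in = tau_out / (N * eta) = 160.5800 / (100 * 0.74) = 2.1700

2.1700 N*m


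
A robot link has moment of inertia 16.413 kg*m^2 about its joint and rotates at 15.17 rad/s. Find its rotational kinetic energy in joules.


KE = (1/2)*I*omega^2 = 0.5*16.413*15.17^2 = 1888.5528

1888.5528 J


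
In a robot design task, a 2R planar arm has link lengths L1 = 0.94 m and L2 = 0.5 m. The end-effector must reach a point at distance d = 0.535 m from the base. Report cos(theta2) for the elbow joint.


cos(th2) = (d^2 - L1^2 - L2^2)/(2*L1*L2) = (0.535^2 - 0.94^2 - 0.5^2)/(2*0.94*0.5) = -0.9015

-0.9015


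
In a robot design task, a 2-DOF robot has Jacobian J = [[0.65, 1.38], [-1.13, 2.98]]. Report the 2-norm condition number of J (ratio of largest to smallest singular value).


JJ^T eigenvalues: trace(JJ^T) = 12.4842, det(JJ^T) = det(J)^2 = 12.22481296
s_max^2 = (12.4842 + sqrt(106.95599780))/2 = 11.41307664
s_min^2 = (12.4842 - sqrt(106.95599780))/2 = 1.07112336
kappa = s_max/s_min = sqrt(11.41307664/1.07112336) = 3.2642

3.2642


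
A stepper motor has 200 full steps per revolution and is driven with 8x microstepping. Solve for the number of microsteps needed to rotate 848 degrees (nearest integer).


step_size = 360/(200*8) = 360/1600 = 0.225000 deg
n = 848/(360/1600) = 848*1600/360 = 3768.8889 -> 3769

3769 steps


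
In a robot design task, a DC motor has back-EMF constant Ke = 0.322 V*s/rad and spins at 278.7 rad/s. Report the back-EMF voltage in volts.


V_emf = Ke * omega = 0.322*278.7 = 89.7414

89.7414 V


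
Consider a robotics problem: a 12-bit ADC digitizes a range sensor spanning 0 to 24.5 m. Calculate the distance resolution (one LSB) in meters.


res = range / 2^n = 24.5/2^12 = 24.5/4096 = 0.0060

0.0060 m


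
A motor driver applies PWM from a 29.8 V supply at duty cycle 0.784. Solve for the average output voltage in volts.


V_avg = V_supply * D = 29.8*0.784 = 23.3632

23.3632 V


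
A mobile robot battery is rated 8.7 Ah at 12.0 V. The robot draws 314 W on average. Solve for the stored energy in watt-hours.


E = capacity * V = 8.7*12.0 = 104.4000

104.4000 Wh


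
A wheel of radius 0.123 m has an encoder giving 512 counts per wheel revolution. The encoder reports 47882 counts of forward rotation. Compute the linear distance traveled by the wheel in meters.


revs = 47882/512 = 93.519531
d = revs * 2*pi*r = 93.519531 * 2*pi*0.123 = 72.2749

72.2749 m


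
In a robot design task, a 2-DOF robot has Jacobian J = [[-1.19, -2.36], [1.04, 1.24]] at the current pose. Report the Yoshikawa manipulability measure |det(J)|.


det(J) = -1.19*1.24 - (-2.36)*(1.04) = 0.9788
|det(J)| = 0.9788

0.9788


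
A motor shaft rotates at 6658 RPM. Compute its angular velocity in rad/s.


omega = 6658 * 2*pi/60 = 697.2241

697.2241 rad/s


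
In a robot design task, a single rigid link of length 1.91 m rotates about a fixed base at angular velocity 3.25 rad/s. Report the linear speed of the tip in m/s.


v = L*omega = 1.91 * 3.25 = 6.2075

6.2075 m/s


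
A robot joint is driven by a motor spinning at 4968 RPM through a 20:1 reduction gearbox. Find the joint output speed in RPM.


omega_joint = omega_motor / N = 4968 / 20 = 248.4000

248.4000 RPM


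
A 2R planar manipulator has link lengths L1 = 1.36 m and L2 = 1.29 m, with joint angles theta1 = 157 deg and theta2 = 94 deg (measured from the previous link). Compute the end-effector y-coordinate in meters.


y = L1*sin(th1) + L2*sin(th1+th2) = 1.36*sin(157 deg) + 1.29*sin(251 deg) = -0.6883

-0.6883 m


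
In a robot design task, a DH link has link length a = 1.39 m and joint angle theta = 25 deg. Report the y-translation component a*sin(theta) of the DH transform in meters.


a*sin(theta) = 1.39*sin(25 deg) = 0.5874

0.5874 m


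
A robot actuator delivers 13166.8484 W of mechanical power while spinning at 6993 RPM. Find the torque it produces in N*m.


omega = 6993 * 2*pi/60 = 732.305248 rad/s
tau = P / omega = 13166.8484 / 732.305248 = 17.9800

17.9800 N*m


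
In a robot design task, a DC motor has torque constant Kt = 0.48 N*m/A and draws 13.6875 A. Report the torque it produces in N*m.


tau = Kt * I = 0.48*13.6875 = 6.5700

6.5700 N*m


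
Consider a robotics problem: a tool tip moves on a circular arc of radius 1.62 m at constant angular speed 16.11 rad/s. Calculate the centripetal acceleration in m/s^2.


a_c = omega^2 * r = 16.11^2 * 1.62 = 420.4420

420.4420 m/s^2


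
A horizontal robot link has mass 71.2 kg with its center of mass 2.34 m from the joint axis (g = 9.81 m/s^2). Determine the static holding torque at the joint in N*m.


tau = m*g*L = 71.2 * 9.81 * 2.34 = 1634.4245

1634.4245 N*m


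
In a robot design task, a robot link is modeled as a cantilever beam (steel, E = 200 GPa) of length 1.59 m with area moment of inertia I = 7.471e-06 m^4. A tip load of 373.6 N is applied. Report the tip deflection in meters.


delta = F*L^3/(3*E*I) = 373.6*1.59^3/(3*2.000e+11*7.471e-06)
      = 1501.7520744/4482600 = 3.3502e-04

3.3502e-04 m


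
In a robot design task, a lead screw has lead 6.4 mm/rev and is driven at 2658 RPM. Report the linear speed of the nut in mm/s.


v = lead * (RPM/60) = 6.4*2658/60 = 283.5200

283.5200 mm/s


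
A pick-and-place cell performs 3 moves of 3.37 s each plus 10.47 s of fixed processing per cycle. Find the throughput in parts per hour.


T_cycle = 3*3.37 + 10.47 = 20.5800 s
rate = 3600/T = 174.9271

174.9271 parts/hour


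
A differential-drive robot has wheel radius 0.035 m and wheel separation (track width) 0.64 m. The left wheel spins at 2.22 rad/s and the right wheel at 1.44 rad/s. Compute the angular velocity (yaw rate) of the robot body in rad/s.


omega = r*(wR - wL)/L = 0.035*(1.44 - (2.22))/0.64 = -0.0427

-0.0427 rad/s


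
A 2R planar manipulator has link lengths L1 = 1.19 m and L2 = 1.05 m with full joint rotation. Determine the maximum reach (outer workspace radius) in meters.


r_max = L1 + L2 = 1.19 + 1.05 = 2.2400

2.2400 m


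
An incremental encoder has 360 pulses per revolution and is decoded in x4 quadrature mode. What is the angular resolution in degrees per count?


resolution = 360 / (PPR * 4) = 360 / 1440 = 0.2500

0.2500 degrees


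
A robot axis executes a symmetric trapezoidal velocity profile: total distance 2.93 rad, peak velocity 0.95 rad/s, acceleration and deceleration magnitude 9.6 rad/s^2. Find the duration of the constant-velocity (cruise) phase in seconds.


t_acc = v/a = 0.098958 s, d_acc = v^2/(2a) = 0.047005 rad each
d_cruise = 2.93 - 2*0.047005 = 2.835990 rad
t_cruise = d_cruise/v = 2.835990/0.95 = 2.9853

2.9853 s


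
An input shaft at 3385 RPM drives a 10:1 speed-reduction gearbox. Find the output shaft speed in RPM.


omega_out = omega_in / N = 3385 / 10 = 338.5000

338.5000 RPM


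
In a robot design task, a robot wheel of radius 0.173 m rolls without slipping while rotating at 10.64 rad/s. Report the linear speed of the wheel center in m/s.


v = omega * r = 10.64 * 0.173 = 1.8407

1.8407 m/s


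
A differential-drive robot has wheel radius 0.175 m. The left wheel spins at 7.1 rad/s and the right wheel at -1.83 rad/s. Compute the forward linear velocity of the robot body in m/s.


v = r*(wR + wL)/2 = 0.175*(-1.83 + 7.1)/2 = 0.4611

0.4611 m/s


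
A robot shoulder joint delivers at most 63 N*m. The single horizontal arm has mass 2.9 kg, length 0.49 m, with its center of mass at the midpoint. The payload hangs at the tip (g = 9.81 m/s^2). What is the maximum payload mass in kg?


tau_arm = m_arm*g*(L/2) = 2.9*9.81*0.49/2 = 6.9700 N*m
tau_payload = tau_max - tau_arm = 63 - 6.9700 = 56.0300
m_payload = tau_payload / (g*L) = 56.0300 / (9.81*0.49) = 11.6562

11.6562 kg


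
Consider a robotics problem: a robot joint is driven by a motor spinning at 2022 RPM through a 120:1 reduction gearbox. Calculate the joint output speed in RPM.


omega_joint = omega_motor / N = 2022 / 120 = 16.8500

16.8500 RPM


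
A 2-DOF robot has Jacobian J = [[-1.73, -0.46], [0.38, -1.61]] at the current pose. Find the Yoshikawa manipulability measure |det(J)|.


det(J) = -1.73*-1.61 - (-0.46)*(0.38) = 2.9601
|det(J)| = 2.9601

2.9601


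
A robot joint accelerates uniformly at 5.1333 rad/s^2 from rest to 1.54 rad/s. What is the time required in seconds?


t = delta_omega / alpha = 1.54 / 5.1333 = 0.3000

0.3000 s


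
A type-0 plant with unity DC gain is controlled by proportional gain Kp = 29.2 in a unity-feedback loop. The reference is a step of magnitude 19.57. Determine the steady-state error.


e_ss = R/(1 + Kp) = 19.57/(1 + 29.2) = 19.57/30.2000 = 0.6480

0.6480


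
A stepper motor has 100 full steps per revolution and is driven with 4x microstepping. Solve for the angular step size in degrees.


step = 360/(100*4) = 360/400 = 0.9000

0.9000 degrees


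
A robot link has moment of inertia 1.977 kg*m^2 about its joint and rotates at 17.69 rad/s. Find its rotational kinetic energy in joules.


KE = (1/2)*I*omega^2 = 0.5*1.977*17.69^2 = 309.3373

309.3373 J


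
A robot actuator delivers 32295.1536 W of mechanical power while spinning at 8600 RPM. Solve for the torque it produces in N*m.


omega = 8600 * 2*pi/60 = 900.589894 rad/s
tau = P / omega = 32295.1536 / 900.589894 = 35.8600

35.8600 N*m


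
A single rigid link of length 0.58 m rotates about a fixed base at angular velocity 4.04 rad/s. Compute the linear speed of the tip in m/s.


v = L*omega = 0.58 * 4.04 = 2.3432

2.3432 m/s


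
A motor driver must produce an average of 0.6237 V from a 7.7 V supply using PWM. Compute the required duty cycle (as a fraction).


D = V_avg/V_supply = 0.6237/7.7 = 0.0810

0.0810


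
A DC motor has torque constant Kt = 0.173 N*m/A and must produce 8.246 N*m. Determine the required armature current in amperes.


I = tau / Kt = 8.246/0.173 = 47.6647

47.6647 A


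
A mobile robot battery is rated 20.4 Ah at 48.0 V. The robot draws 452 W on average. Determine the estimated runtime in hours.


E = 20.4*48.0 = 979.2000 Wh
t = E/P = 979.2000/452 = 2.1664

2.1664 hours


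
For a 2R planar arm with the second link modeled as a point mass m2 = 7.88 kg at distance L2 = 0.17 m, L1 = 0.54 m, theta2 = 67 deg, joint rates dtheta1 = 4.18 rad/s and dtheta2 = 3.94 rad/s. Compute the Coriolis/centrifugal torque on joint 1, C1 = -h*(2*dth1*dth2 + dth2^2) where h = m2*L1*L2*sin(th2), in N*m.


h = m2*L1*L2*sin(th2) = 7.88*0.54*0.17*sin(67 deg) = 0.665878
C1 = -h*(2*4.18*3.94 + 3.94^2) = -0.665878*48.4620 = -32.2698

-32.2698 N*m


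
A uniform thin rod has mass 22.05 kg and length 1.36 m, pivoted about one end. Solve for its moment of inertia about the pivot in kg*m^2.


I = (1/3)*m*L^2 = (1/3)*22.05*1.36^2 = 13.5946

13.5946 kg*m^2


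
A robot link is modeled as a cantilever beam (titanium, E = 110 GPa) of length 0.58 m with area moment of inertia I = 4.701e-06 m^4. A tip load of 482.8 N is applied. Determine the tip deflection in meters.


delta = F*L^3/(3*E*I) = 482.8*0.58^3/(3*1.100e+11*4.701e-06)
      = 94.2000736/1551330 = 6.0722e-05

6.0722e-05 m


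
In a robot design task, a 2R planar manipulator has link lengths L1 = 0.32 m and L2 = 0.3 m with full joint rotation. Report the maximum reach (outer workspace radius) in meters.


r_max = L1 + L2 = 0.32 + 0.3 = 0.6200

0.6200 m


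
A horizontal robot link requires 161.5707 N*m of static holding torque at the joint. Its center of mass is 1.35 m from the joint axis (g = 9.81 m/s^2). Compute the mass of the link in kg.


m = tau / (g*L) = 161.5707 / (9.81 * 1.35) = 12.2000

12.2000 kg


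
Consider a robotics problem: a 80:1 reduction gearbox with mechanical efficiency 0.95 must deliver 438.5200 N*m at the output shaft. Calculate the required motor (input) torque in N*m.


tau_in = tau_out / (N * eta) = 438.5200 / (80 * 0.95) = 5.7700

5.7700 N*m


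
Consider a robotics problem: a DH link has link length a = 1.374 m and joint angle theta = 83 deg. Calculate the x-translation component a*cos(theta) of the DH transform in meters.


a*cos(theta) = 1.374*cos(83 deg) = 0.1674

0.1674 m


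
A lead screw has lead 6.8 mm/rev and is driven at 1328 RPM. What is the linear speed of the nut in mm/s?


v = lead * (RPM/60) = 6.8*1328/60 = 150.5067

150.5067 mm/s


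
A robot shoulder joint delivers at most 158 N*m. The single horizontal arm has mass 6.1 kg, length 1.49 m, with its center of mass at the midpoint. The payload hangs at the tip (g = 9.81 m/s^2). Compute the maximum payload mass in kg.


tau_arm = m_arm*g*(L/2) = 6.1*9.81*1.49/2 = 44.5815 N*m
tau_payload = tau_max - tau_arm = 158 - 44.5815 = 113.4185
m_payload = tau_payload / (g*L) = 113.4185 / (9.81*1.49) = 7.7594

7.7594 kg


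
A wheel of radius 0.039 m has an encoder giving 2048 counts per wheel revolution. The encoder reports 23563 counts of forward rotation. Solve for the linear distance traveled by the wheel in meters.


revs = 23563/2048 = 11.505371
d = revs * 2*pi*r = 11.505371 * 2*pi*0.039 = 2.8193

2.8193 m


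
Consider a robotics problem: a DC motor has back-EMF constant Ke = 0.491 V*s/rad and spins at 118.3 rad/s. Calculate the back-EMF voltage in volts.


V_emf = Ke * omega = 0.491*118.3 = 58.0853

58.0853 V


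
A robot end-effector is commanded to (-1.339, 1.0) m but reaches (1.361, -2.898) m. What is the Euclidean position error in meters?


dx = 1.361 - (-1.339) = 2.7000, dy = -2.898 - (1.0) = -3.8980
err = sqrt(7.290000 + 15.194404) = 4.7418

4.7418 m


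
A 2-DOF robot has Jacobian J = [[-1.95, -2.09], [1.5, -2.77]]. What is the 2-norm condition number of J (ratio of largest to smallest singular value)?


JJ^T eigenvalues: trace(JJ^T) = 18.0935, det(JJ^T) = det(J)^2 = 72.87183225
s_max^2 = (18.0935 + sqrt(35.88741325))/2 = 12.04205521
s_min^2 = (18.0935 - sqrt(35.88741325))/2 = 6.05144479
kappa = s_max/s_min = sqrt(12.04205521/6.05144479) = 1.4107

1.4107


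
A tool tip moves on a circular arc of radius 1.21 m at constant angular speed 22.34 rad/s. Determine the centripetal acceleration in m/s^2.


a_c = omega^2 * r = 22.34^2 * 1.21 = 603.8815

603.8815 m/s^2


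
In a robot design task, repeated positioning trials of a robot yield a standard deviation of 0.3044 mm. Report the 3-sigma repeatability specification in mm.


repeatability = 3*sigma = 3*0.3044 = 0.9132

0.9132 mm


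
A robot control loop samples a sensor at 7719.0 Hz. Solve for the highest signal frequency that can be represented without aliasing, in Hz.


f_max = f_s/2 = 7719.0/2 = 3859.5000

3859.5000 Hz


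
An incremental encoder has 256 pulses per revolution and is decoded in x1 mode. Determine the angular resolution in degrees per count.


resolution = 360 / (PPR * 1) = 360 / 256 = 1.4062

1.4062 degrees


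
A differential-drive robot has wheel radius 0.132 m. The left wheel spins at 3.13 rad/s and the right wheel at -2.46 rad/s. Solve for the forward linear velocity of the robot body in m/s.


v = r*(wR + wL)/2 = 0.132*(-2.46 + 3.13)/2 = 0.0442

0.0442 m/s


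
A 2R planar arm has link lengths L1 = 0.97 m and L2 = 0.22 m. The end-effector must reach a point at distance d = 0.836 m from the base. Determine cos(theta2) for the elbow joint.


cos(th2) = (d^2 - L1^2 - L2^2)/(2*L1*L2) = (0.836^2 - 0.97^2 - 0.22^2)/(2*0.97*0.22) = -0.6804

-0.6804


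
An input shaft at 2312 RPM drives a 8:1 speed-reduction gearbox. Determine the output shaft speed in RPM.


omega_out = omega_in / N = 2312 / 8 = 289.0000

289.0000 RPM


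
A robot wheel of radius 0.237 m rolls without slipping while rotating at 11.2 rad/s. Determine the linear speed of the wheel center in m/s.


v = omega * r = 11.2 * 0.237 = 2.6544

2.6544 m/s


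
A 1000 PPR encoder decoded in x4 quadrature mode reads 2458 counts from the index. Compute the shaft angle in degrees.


angle = counts * 360 / (PPR*4) = 2458 * 360 / 4000 = 221.2200

221.2200 degrees


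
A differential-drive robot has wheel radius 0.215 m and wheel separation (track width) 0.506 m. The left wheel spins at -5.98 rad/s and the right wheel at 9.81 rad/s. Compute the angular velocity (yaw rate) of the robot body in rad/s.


omega = r*(wR - wL)/L = 0.215*(9.81 - (-5.98))/0.506 = 6.7092

6.7092 rad/s


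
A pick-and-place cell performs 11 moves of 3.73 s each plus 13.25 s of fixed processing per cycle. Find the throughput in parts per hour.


T_cycle = 11*3.73 + 13.25 = 54.2800 s
rate = 3600/T = 66.3228

66.3228 parts/hour


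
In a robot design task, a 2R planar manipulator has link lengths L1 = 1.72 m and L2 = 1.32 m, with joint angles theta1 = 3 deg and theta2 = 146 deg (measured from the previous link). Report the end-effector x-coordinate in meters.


x = L1*cos(th1) + L2*cos(th1+th2) = 1.72*cos(3 deg) + 1.32*cos(149 deg) = 0.5862

0.5862 m


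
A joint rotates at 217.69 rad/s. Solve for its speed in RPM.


RPM = 217.69 * 60/(2*pi) = 2078.7864

2078.7864 RPM


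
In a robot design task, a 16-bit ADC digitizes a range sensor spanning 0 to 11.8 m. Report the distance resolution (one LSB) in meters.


res = range / 2^n = 11.8/2^16 = 11.8/65536 = 1.8005e-04

1.8005e-04 m


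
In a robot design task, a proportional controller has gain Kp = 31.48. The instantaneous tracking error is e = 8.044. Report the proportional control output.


u_P = Kp * e = 31.48 * 8.044 = 253.2251

253.2251


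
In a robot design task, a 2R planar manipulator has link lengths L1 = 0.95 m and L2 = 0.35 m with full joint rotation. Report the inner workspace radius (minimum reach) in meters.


r_min = |L1 - L2| = |0.95 - 0.35| = 0.6000

0.6000 m


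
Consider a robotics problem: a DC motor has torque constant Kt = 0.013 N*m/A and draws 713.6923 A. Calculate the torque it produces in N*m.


tau = Kt * I = 0.013*713.6923 = 9.2780

9.2780 N*m


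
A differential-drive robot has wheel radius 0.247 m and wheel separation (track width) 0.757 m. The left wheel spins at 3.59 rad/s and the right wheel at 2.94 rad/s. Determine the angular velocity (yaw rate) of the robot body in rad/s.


omega = r*(wR - wL)/L = 0.247*(2.94 - (3.59))/0.757 = -0.2121

-0.2121 rad/s


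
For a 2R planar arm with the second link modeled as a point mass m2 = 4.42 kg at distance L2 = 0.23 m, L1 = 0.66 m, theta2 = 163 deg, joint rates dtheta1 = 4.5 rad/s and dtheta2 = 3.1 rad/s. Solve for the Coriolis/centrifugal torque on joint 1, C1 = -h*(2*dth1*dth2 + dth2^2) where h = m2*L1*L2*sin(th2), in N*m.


h = m2*L1*L2*sin(th2) = 4.42*0.66*0.23*sin(163 deg) = 0.196169
C1 = -h*(2*4.5*3.1 + 3.1^2) = -0.196169*37.5100 = -7.3583

-7.3583 N*m


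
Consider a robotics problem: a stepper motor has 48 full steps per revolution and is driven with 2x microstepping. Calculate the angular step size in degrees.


step = 360/(48*2) = 360/96 = 3.7500

3.7500 degrees


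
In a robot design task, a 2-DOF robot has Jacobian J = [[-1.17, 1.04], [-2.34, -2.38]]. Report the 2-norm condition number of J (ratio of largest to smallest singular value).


JJ^T eigenvalues: trace(JJ^T) = 13.5905, det(JJ^T) = det(J)^2 = 27.22961124
s_max^2 = (13.5905 + sqrt(75.78324529))/2 = 11.14792864
s_min^2 = (13.5905 - sqrt(75.78324529))/2 = 2.44257136
kappa = s_max/s_min = sqrt(11.14792864/2.44257136) = 2.1364

2.1364


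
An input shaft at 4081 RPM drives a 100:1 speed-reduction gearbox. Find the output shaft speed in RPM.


omega_out = omega_in / N = 4081 / 100 = 40.8100

40.8100 RPM


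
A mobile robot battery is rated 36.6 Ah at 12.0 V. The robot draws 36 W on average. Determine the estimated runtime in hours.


E = 36.6*12.0 = 439.2000 Wh
t = E/P = 439.2000/36 = 12.2000

12.2000 hours


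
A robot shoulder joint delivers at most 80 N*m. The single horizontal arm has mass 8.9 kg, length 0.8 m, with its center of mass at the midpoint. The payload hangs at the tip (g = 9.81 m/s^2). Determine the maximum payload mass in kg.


tau_arm = m_arm*g*(L/2) = 8.9*9.81*0.8/2 = 34.9236 N*m
tau_payload = tau_max - tau_arm = 80 - 34.9236 = 45.0764
m_payload = tau_payload / (g*L) = 45.0764 / (9.81*0.8) = 5.7437

5.7437 kg


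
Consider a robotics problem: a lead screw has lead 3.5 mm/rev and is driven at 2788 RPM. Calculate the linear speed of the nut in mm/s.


v = lead * (RPM/60) = 3.5*2788/60 = 162.6333

162.6333 mm/s


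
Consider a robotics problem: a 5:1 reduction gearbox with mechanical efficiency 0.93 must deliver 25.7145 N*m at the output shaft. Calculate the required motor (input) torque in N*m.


tau_in = tau_out / (N * eta) = 25.7145 / (5 * 0.93) = 5.5300

5.5300 N*m


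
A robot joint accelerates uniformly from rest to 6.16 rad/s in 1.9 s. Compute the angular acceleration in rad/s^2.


alpha = delta_omega / t = 6.16 / 1.9 = 3.2421

3.2421 rad/s^2


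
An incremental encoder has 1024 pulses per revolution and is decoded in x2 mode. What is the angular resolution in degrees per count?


resolution = 360 / (PPR * 2) = 360 / 2048 = 0.1758

0.1758 degrees


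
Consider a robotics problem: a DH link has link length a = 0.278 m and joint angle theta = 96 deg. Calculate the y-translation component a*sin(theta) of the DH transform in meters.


a*sin(theta) = 0.278*sin(96 deg) = 0.2765

0.2765 m


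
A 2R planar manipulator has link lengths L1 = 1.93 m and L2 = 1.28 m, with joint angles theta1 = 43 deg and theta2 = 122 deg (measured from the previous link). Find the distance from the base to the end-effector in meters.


x = L1*cos(th1) + L2*cos(th1+th2) = 0.175128
y = L1*sin(th1) + L2*sin(th1+th2) = 1.647545
d = sqrt(x^2 + y^2) = sqrt(0.030670 + 2.714405) = 1.6568

1.6568 m


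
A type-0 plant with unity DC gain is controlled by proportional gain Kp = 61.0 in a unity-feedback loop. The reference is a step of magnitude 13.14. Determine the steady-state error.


e_ss = R/(1 + Kp) = 13.14/(1 + 61.0) = 13.14/62.0000 = 0.2119

0.2119


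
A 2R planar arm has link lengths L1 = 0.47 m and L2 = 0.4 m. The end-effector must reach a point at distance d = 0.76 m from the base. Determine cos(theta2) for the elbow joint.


cos(th2) = (d^2 - L1^2 - L2^2)/(2*L1*L2) = (0.76^2 - 0.47^2 - 0.4^2)/(2*0.47*0.4) = 0.5231

0.5231


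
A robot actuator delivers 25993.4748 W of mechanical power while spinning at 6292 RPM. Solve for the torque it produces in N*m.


omega = 6292 * 2*pi/60 = 658.896699 rad/s
tau = P / omega = 25993.4748 / 658.896699 = 39.4500

39.4500 N*m


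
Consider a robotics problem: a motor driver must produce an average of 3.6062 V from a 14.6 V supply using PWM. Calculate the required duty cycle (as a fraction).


D = V_avg/V_supply = 3.6062/14.6 = 0.2470

0.2470


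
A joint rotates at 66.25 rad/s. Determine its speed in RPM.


RPM = 66.25 * 60/(2*pi) = 632.6409

632.6409 RPM


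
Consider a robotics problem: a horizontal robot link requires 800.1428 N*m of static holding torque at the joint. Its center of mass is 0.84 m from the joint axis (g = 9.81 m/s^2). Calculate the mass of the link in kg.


m = tau / (g*L) = 800.1428 / (9.81 * 0.84) = 97.1000

97.1000 kg


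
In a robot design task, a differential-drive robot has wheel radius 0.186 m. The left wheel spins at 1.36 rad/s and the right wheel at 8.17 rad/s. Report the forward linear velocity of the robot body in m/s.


v = r*(wR + wL)/2 = 0.186*(8.17 + 1.36)/2 = 0.8863

0.8863 m/s


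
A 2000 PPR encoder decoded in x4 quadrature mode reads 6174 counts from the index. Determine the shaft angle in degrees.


angle = counts * 360 / (PPR*4) = 6174 * 360 / 8000 = 277.8300

277.8300 degrees


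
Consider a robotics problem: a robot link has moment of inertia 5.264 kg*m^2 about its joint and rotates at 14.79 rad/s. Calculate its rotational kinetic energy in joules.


KE = (1/2)*I*omega^2 = 0.5*5.264*14.79^2 = 575.7345

575.7345 J


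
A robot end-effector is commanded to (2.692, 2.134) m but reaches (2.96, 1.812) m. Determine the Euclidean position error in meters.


dx = 2.96 - (2.692) = 0.2680, dy = 1.812 - (2.134) = -0.3220
err = sqrt(0.071824 + 0.103684) = 0.4189

0.4189 m


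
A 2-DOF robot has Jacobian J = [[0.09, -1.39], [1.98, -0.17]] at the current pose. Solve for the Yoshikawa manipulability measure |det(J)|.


det(J) = 0.09*-0.17 - (-1.39)*(1.98) = 2.7369
|det(J)| = 2.7369

2.7369


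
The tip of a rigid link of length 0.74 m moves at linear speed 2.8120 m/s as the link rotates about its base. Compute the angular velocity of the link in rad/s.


omega = v / L = 2.8120 / 0.74 = 3.8000

3.8000 rad/s


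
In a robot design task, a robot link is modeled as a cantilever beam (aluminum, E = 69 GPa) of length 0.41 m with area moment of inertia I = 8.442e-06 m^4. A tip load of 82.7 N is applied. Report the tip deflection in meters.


delta = F*L^3/(3*E*I) = 82.7*0.41^3/(3*6.900e+10*8.442e-06)
      = 5.6997667/1747494 = 3.2617e-06

3.2617e-06 m


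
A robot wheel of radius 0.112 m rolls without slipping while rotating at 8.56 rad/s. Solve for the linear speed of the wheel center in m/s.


v = omega * r = 8.56 * 0.112 = 0.9587

0.9587 m/s


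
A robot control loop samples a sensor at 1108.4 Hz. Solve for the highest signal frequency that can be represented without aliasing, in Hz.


f_max = f_s/2 = 1108.4/2 = 554.2000

554.2000 Hz


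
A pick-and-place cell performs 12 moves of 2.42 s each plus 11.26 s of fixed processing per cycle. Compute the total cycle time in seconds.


T = 12*2.42 + 11.26 = 40.3000

40.3000 s


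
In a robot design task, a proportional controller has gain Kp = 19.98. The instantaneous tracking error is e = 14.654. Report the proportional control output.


u_P = Kp * e = 19.98 * 14.654 = 292.7869

292.7869


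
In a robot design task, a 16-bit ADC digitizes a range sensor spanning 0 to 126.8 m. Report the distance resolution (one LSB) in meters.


res = range / 2^n = 126.8/2^16 = 126.8/65536 = 0.0019

0.0019 m


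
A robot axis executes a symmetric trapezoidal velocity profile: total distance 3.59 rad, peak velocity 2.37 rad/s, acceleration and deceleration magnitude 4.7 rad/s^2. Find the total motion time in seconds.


t_acc = v/a = 2.37/4.7 = 0.504255 s
d_acc = v^2/(2a) = 0.597543 rad (each ramp)
d_cruise = 3.59 - 2*0.597543 = 2.394914 rad
t_cruise = 2.394914/2.37 = 1.010512 s
t_total = 2*0.504255 + 1.010512 = 2.0190

2.0190 s


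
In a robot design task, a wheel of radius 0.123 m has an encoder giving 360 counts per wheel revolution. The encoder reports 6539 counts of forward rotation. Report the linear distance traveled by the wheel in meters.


revs = 6539/360 = 18.163889
d = revs * 2*pi*r = 18.163889 * 2*pi*0.123 = 14.0376

14.0376 m


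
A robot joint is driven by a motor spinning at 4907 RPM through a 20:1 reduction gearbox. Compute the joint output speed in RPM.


omega_joint = omega_motor / N = 4907 / 20 = 245.3500

245.3500 RPM


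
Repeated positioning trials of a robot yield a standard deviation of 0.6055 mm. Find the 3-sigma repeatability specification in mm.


repeatability = 3*sigma = 3*0.6055 = 1.8165

1.8165 mm


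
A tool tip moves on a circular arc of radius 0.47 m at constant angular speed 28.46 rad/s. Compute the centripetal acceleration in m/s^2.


a_c = omega^2 * r = 28.46^2 * 0.47 = 380.6867

380.6867 m/s^2


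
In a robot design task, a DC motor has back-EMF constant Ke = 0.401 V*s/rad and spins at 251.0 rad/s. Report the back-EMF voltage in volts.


V_emf = Ke * omega = 0.401*251.0 = 100.6510

100.6510 V


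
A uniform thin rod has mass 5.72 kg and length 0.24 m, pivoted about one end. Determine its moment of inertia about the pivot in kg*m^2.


I = (1/3)*m*L^2 = (1/3)*5.72*0.24^2 = 0.1098

0.1098 kg*m^2


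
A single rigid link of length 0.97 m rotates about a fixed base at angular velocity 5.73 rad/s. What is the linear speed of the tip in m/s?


v = L*omega = 0.97 * 5.73 = 5.5581

5.5581 m/s


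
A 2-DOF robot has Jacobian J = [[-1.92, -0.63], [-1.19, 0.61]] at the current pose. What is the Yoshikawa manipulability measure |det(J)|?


det(J) = -1.92*0.61 - (-0.63)*(-1.19) = -1.9209
|det(J)| = 1.9209

1.9209


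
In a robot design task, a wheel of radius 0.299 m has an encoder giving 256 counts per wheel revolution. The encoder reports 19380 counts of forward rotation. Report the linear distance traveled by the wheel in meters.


revs = 19380/256 = 75.703125
d = revs * 2*pi*r = 75.703125 * 2*pi*0.299 = 142.2214

142.2214 m


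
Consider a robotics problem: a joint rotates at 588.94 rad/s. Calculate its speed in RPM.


RPM = 588.94 * 60/(2*pi) = 5623.9627

5623.9627 RPM


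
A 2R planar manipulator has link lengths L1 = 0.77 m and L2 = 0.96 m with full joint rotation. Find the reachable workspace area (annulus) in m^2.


r_max = L1 + L2 = 1.7300, r_min = |L1 - L2| = 0.1900
A = pi*(r_max^2 - r_min^2) = pi*(2.9929 - 0.0361) = 9.2891

9.2891 m^2


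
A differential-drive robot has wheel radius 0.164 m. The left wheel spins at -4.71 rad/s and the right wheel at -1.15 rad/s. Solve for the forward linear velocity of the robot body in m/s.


v = r*(wR + wL)/2 = 0.164*(-1.15 + -4.71)/2 = -0.4805

-0.4805 m/s


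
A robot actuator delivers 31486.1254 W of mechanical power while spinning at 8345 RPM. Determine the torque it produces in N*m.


omega = 8345 * 2*pi/60 = 873.886356 rad/s
tau = P / omega = 31486.1254 / 873.886356 = 36.0300

36.0300 N*m


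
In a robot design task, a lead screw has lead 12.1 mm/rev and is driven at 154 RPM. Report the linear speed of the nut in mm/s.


v = lead * (RPM/60) = 12.1*154/60 = 31.0567

31.0567 mm/s


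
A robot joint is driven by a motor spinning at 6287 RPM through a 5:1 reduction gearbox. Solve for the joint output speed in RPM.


omega_joint = omega_motor / N = 6287 / 5 = 1257.4000

1257.4000 RPM


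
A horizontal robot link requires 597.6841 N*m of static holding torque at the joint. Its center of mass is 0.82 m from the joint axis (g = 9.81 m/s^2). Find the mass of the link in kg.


m = tau / (g*L) = 597.6841 / (9.81 * 0.82) = 74.3000

74.3000 kg


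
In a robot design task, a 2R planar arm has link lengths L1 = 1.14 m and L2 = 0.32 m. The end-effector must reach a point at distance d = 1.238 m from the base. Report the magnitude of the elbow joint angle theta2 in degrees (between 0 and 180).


cos(th2) = (d^2 - L1^2 - L2^2)/(2*L1*L2) = (1.238^2 - 1.14^2 - 0.32^2)/(2*1.14*0.32) = 0.17906250
th2 = acos(0.17906250) = 79.6848 deg

79.6848 degrees


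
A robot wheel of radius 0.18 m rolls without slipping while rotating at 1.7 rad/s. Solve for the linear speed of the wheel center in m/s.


v = omega * r = 1.7 * 0.18 = 0.3060

0.3060 m/s


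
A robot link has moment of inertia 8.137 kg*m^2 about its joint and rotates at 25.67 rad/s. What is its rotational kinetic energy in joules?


KE = (1/2)*I*omega^2 = 0.5*8.137*25.67^2 = 2680.9336

2680.9336 J


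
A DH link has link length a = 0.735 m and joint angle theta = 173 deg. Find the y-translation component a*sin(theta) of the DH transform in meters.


a*sin(theta) = 0.735*sin(173 deg) = 0.0896

0.0896 m


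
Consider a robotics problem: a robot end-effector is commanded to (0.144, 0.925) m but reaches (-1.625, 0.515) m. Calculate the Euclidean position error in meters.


dx = -1.625 - (0.144) = -1.7690, dy = 0.515 - (0.925) = -0.4100
err = sqrt(3.129361 + 0.168100) = 1.8159

1.8159 m


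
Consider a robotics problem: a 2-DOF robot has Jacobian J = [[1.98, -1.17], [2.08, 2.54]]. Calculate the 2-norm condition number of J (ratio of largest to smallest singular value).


JJ^T eigenvalues: trace(JJ^T) = 16.0673, det(JJ^T) = det(J)^2 = 55.69338384
s_max^2 = (16.0673 + sqrt(35.38459393))/2 = 11.00789755
s_min^2 = (16.0673 - sqrt(35.38459393))/2 = 5.05940245
kappa = s_max/s_min = sqrt(11.00789755/5.05940245) = 1.4750

1.4750


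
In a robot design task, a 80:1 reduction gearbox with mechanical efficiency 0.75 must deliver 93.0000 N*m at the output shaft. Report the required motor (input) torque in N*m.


tau_in = tau_out / (N * eta) = 93.0000 / (80 * 0.75) = 1.5500

1.5500 N*m


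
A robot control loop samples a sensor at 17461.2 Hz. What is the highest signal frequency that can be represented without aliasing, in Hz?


f_max = f_s/2 = 17461.2/2 = 8730.6000

8730.6000 Hz


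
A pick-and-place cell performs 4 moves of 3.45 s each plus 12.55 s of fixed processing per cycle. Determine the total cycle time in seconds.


T = 4*3.45 + 12.55 = 26.3500

26.3500 s


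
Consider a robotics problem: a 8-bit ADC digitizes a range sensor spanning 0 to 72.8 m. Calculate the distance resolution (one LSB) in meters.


res = range / 2^n = 72.8/2^8 = 72.8/256 = 0.2844

0.2844 m


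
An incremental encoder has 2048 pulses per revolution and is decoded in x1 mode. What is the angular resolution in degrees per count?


resolution = 360 / (PPR * 1) = 360 / 2048 = 0.1758

0.1758 degrees


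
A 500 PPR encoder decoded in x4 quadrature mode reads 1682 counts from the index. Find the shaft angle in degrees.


angle = counts * 360 / (PPR*4) = 1682 * 360 / 2000 = 302.7600

302.7600 degrees


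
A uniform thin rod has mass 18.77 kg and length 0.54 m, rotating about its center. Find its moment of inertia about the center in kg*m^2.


I = (1/12)*m*L^2 = (1/12)*18.77*0.54^2 = 0.4561

0.4561 kg*m^2


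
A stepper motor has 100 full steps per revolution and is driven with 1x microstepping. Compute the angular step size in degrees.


step = 360/(100*1) = 360/100 = 3.6000

3.6000 degrees


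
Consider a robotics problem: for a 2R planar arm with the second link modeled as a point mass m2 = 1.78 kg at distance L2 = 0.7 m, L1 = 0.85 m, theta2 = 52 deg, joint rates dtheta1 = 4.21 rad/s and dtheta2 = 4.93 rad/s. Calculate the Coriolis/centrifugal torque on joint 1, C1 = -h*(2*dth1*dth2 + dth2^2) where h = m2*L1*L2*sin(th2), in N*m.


h = m2*L1*L2*sin(th2) = 1.78*0.85*0.7*sin(52 deg) = 0.834582
C1 = -h*(2*4.21*4.93 + 4.93^2) = -0.834582*65.8155 = -54.9284

-54.9284 N*m


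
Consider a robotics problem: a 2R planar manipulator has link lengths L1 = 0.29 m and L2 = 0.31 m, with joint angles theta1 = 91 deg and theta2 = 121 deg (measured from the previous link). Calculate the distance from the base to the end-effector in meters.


x = L1*cos(th1) + L2*cos(th1+th2) = -0.267956
y = L1*sin(th1) + L2*sin(th1+th2) = 0.125681
d = sqrt(x^2 + y^2) = sqrt(0.071800 + 0.015796) = 0.2960

0.2960 m


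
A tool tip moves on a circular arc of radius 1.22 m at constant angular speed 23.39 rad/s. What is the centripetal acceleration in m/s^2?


a_c = omega^2 * r = 23.39^2 * 1.22 = 667.4524

667.4524 m/s^2


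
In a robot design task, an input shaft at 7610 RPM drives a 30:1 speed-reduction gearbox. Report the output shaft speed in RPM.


omega_out = omega_in / N = 7610 / 30 = 253.6667

253.6667 RPM


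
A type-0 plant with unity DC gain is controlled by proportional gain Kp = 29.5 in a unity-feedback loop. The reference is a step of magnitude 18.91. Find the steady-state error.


e_ss = R/(1 + Kp) = 18.91/(1 + 29.5) = 18.91/30.5000 = 0.6200

0.6200


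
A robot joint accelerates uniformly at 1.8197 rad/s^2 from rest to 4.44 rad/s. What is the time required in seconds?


t = delta_omega / alpha = 4.44 / 1.8197 = 2.4400

2.4400 s


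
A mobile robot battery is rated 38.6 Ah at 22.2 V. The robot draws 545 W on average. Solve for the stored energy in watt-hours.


E = capacity * V = 38.6*22.2 = 856.9200

856.9200 Wh
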